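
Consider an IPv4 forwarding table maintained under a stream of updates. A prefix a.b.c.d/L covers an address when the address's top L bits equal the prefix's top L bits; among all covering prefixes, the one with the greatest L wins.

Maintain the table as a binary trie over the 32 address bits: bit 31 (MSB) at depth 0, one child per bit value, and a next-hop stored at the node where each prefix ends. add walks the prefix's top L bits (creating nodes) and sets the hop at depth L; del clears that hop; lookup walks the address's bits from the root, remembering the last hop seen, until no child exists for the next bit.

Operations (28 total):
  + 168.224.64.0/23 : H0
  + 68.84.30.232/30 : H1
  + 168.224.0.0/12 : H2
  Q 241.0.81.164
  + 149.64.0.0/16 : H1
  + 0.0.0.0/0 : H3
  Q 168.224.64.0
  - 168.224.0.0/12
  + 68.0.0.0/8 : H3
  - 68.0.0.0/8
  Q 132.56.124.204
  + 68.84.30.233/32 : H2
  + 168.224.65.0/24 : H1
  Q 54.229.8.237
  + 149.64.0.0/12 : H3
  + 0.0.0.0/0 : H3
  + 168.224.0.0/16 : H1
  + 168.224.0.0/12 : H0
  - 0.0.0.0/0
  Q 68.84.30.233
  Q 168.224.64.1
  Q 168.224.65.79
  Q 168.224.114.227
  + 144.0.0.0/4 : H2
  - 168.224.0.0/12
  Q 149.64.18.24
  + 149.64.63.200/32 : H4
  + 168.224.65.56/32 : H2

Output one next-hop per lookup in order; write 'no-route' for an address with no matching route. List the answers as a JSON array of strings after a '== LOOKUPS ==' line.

Process each operation:
  add 168.224.64.0/23 -> H0 at depth 23
  add 68.84.30.232/30 -> H1 at depth 30
  add 168.224.0.0/12 -> H2 at depth 12
  Q 241.0.81.164: descend 1 ; hops seen [∅] ; pick no-route
  add 149.64.0.0/16 -> H1 at depth 16
  add 0.0.0.0/0 -> H3 at depth 0
  Q 168.224.64.0: descend 10101000111000000100000 ; hops seen [H3,H2,H0] ; pick H0
  - 168.224.0.0/12 clear@12
  add 68.0.0.0/8 -> H3 at depth 8
  - 68.0.0.0/8 clear@8
  Q 132.56.124.204: descend 100 ; hops seen [H3] ; pick H3
  add 68.84.30.233/32 -> H2 at depth 32
  add 168.224.65.0/24 -> H1 at depth 24
  Q 54.229.8.237: descend 0 ; hops seen [H3] ; pick H3
  add 149.64.0.0/12 -> H3 at depth 12
  add 0.0.0.0/0 -> H3 at depth 0
  add 168.224.0.0/16 -> H1 at depth 16
  add 168.224.0.0/12 -> H0 at depth 12
  - 0.0.0.0/0 clear@0
  Q 68.84.30.233: descend 01000100010101000001111011101001 ; hops seen [H1,H2] ; pick H2
  Q 168.224.64.1: descend 10101000111000000100000 ; hops seen [H0,H1,H0] ; pick H0
  Q 168.224.65.79: descend 101010001110000001000001 ; hops seen [H0,H1,H0,H1] ; pick H1
  Q 168.224.114.227: descend 101010001110000001 ; hops seen [H0,H1] ; pick H1
  add 144.0.0.0/4 -> H2 at depth 4
  - 168.224.0.0/12 clear@12
  Q 149.64.18.24: descend 1001010101000000 ; hops seen [H2,H3,H1] ; pick H1
  add 149.64.63.200/32 -> H4 at depth 32
  add 168.224.65.56/32 -> H2 at depth 32

== LOOKUPS ==
["no-route","H0","H3","H3","H2","H0","H1","H1","H1"]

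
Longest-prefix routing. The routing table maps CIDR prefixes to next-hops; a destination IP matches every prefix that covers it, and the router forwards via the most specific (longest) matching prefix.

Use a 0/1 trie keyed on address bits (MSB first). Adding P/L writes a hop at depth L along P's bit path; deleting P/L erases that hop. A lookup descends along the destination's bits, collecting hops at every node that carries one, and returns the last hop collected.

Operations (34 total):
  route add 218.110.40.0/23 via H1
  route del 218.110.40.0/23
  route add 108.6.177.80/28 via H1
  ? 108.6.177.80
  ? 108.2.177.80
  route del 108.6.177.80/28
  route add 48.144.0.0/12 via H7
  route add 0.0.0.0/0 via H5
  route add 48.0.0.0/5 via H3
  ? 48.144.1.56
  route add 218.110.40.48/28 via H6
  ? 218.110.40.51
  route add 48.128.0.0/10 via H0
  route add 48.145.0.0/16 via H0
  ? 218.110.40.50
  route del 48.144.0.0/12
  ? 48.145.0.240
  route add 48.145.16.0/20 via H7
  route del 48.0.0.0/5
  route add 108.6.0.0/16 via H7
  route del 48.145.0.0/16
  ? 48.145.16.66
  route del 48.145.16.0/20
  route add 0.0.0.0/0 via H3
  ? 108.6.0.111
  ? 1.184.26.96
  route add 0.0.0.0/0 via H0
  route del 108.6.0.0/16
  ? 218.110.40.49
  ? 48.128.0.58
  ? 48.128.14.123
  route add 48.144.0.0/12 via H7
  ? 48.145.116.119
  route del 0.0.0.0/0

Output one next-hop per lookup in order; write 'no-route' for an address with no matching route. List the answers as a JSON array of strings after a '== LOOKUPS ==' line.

Apply in order:
  + 218.110.40.0/23 (H1) depth=23
  - 218.110.40.0/23 clear@23
  + 108.6.177.80/28 (H1) depth=28
  ? 108.6.177.80  path d0:-→d1:-→d2:-→d3:-→d4:-→d5:-→d6:-→d7:-→d8:-→d9:-→d10:-→d11:-→d12:-→d13:-→d14:-→d15:-→d16:-→d17:-→d18:-→d19:-→d20:-→d21:-→d22:-→d23:-→d24:-→d25:-→d26:-→d27:-→d28:H1  best=H1
  ? 108.2.177.80  path d0:-→d1:-→d2:-→d3:-→d4:-→d5:-→d6:-→d7:-→d8:-→d9:-→d10:-→d11:-→d12:-→d13:-  best=no-route
  - 108.6.177.80/28 clear@28
  + 48.144.0.0/12 (H7) depth=12
  + 0.0.0.0/0 (H5) depth=0
  + 48.0.0.0/5 (H3) depth=5
  ? 48.144.1.56  path d0:H5→d1:-→d2:-→d3:-→d4:-→d5:H3→d6:-→d7:-→d8:-→d9:-→d10:-→d11:-→d12:H7  best=H7
  + 218.110.40.48/28 (H6) depth=28
  ? 218.110.40.51  path d0:H5→d1:-→d2:-→d3:-→d4:-→d5:-→d6:-→d7:-→d8:-→d9:-→d10:-→d11:-→d12:-→d13:-→d14:-→d15:-→d16:-→d17:-→d18:-→d19:-→d20:-→d21:-→d22:-→d23:-→d24:-→d25:-→d26:-→d27:-→d28:H6  best=H6
  + 48.128.0.0/10 (H0) depth=10
  + 48.145.0.0/16 (H0) depth=16
  ? 218.110.40.50  path d0:H5→d1:-→d2:-→d3:-→d4:-→d5:-→d6:-→d7:-→d8:-→d9:-→d10:-→d11:-→d12:-→d13:-→d14:-→d15:-→d16:-→d17:-→d18:-→d19:-→d20:-→d21:-→d22:-→d23:-→d24:-→d25:-→d26:-→d27:-→d28:H6  best=H6
  - 48.144.0.0/12 clear@12
  ? 48.145.0.240  path d0:H5→d1:-→d2:-→d3:-→d4:-→d5:H3→d6:-→d7:-→d8:-→d9:-→d10:H0→d11:-→d12:-→d13:-→d14:-→d15:-→d16:H0  best=H0
  + 48.145.16.0/20 (H7) depth=20
  - 48.0.0.0/5 clear@5
  + 108.6.0.0/16 (H7) depth=16
  - 48.145.0.0/16 clear@16
  ? 48.145.16.66  path d0:H5→d1:-→d2:-→d3:-→d4:-→d5:-→d6:-→d7:-→d8:-→d9:-→d10:H0→d11:-→d12:-→d13:-→d14:-→d15:-→d16:-→d17:-→d18:-→d19:-→d20:H7  best=H7
  - 48.145.16.0/20 clear@20
  + 0.0.0.0/0 (H3) depth=0
  ? 108.6.0.111  path d0:H3→d1:-→d2:-→d3:-→d4:-→d5:-→d6:-→d7:-→d8:-→d9:-→d10:-→d11:-→d12:-→d13:-→d14:-→d15:-→d16:H7  best=H7
  ? 1.184.26.96  path d0:H3→d1:-→d2:-  best=H3
  + 0.0.0.0/0 (H0) depth=0
  - 108.6.0.0/16 clear@16
  ? 218.110.40.49  path d0:H0→d1:-→d2:-→d3:-→d4:-→d5:-→d6:-→d7:-→d8:-→d9:-→d10:-→d11:-→d12:-→d13:-→d14:-→d15:-→d16:-→d17:-→d18:-→d19:-→d20:-→d21:-→d22:-→d23:-→d24:-→d25:-→d26:-→d27:-→d28:H6  best=H6
  ? 48.128.0.58  path d0:H0→d1:-→d2:-→d3:-→d4:-→d5:-→d6:-→d7:-→d8:-→d9:-→d10:H0→d11:-  best=H0
  ? 48.128.14.123  path d0:H0→d1:-→d2:-→d3:-→d4:-→d5:-→d6:-→d7:-→d8:-→d9:-→d10:H0→d11:-  best=H0
  + 48.144.0.0/12 (H7) depth=12
  ? 48.145.116.119  path d0:H0→d1:-→d2:-→d3:-→d4:-→d5:-→d6:-→d7:-→d8:-→d9:-→d10:H0→d11:-→d12:H7→d13:-→d14:-→d15:-→d16:-→d17:-  best=H7
  - 0.0.0.0/0 clear@0

== LOOKUPS ==
["H1","no-route","H7","H6","H6","H0","H7","H7","H3","H6","H0","H0","H7"]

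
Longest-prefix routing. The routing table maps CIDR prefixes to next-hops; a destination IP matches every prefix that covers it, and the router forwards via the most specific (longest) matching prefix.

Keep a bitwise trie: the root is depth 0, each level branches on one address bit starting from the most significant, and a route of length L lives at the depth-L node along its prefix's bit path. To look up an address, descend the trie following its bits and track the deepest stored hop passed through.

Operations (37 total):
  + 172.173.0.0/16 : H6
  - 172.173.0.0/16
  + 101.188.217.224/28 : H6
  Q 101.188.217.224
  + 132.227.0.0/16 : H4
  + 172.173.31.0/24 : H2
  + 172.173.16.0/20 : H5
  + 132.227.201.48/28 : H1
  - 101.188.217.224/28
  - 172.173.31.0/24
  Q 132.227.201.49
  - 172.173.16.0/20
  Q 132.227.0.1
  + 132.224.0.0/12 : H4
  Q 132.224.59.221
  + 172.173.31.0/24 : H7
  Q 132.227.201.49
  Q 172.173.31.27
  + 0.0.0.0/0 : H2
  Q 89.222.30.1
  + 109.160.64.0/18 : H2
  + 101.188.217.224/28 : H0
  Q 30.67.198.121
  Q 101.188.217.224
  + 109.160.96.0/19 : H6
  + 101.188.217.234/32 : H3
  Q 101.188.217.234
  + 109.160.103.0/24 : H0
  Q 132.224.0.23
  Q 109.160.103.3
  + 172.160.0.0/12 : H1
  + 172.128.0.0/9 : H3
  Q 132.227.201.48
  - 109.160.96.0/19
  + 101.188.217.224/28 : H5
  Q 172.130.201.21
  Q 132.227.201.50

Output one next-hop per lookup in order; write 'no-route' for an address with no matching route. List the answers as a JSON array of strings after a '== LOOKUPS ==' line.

Apply in order:
  add 172.173.0.0/16 -> H6 at depth 16
  del 172.173.0.0/16 (clear depth 16)
  add 101.188.217.224/28 -> H6 at depth 28
  ? 101.188.217.224  path d0:-→d1:-→d2:-→d3:-→d4:-→d5:-→d6:-→d7:-→d8:-→d9:-→d10:-→d11:-→d12:-→d13:-→d14:-→d15:-→d16:-→d17:-→d18:-→d19:-→d20:-→d21:-→d22:-→d23:-→d24:-→d25:-→d26:-→d27:-→d28:H6  best=H6
  add 132.227.0.0/16 -> H4 at depth 16
  add 172.173.31.0/24 -> H2 at depth 24
  add 172.173.16.0/20 -> H5 at depth 20
  add 132.227.201.48/28 -> H1 at depth 28
  del 101.188.217.224/28 (clear depth 28)
  del 172.173.31.0/24 (clear depth 24)
  ? 132.227.201.49  path d0:-→d1:-→d2:-→d3:-→d4:-→d5:-→d6:-→d7:-→d8:-→d9:-→d10:-→d11:-→d12:-→d13:-→d14:-→d15:-→d16:H4→d17:-→d18:-→d19:-→d20:-→d21:-→d22:-→d23:-→d24:-→d25:-→d26:-→d27:-→d28:H1  best=H1
  del 172.173.16.0/20 (clear depth 20)
  ? 132.227.0.1  path d0:-→d1:-→d2:-→d3:-→d4:-→d5:-→d6:-→d7:-→d8:-→d9:-→d10:-→d11:-→d12:-→d13:-→d14:-→d15:-→d16:H4  best=H4
  add 132.224.0.0/12 -> H4 at depth 12
  ? 132.224.59.221  path d0:-→d1:-→d2:-→d3:-→d4:-→d5:-→d6:-→d7:-→d8:-→d9:-→d10:-→d11:-→d12:H4→d13:-→d14:-  best=H4
  add 172.173.31.0/24 -> H7 at depth 24
  ? 132.227.201.49  path d0:-→d1:-→d2:-→d3:-→d4:-→d5:-→d6:-→d7:-→d8:-→d9:-→d10:-→d11:-→d12:H4→d13:-→d14:-→d15:-→d16:H4→d17:-→d18:-→d19:-→d20:-→d21:-→d22:-→d23:-→d24:-→d25:-→d26:-→d27:-→d28:H1  best=H1
  ? 172.173.31.27  path d0:-→d1:-→d2:-→d3:-→d4:-→d5:-→d6:-→d7:-→d8:-→d9:-→d10:-→d11:-→d12:-→d13:-→d14:-→d15:-→d16:-→d17:-→d18:-→d19:-→d20:-→d21:-→d22:-→d23:-→d24:H7  best=H7
  add 0.0.0.0/0 -> H2 at depth 0
  ? 89.222.30.1  path d0:H2→d1:-→d2:-  best=H2
  add 109.160.64.0/18 -> H2 at depth 18
  add 101.188.217.224/28 -> H0 at depth 28
  ? 30.67.198.121  path d0:H2→d1:-  best=H2
  ? 101.188.217.224  path d0:H2→d1:-→d2:-→d3:-→d4:-→d5:-→d6:-→d7:-→d8:-→d9:-→d10:-→d11:-→d12:-→d13:-→d14:-→d15:-→d16:-→d17:-→d18:-→d19:-→d20:-→d21:-→d22:-→d23:-→d24:-→d25:-→d26:-→d27:-→d28:H0  best=H0
  add 109.160.96.0/19 -> H6 at depth 19
  add 101.188.217.234/32 -> H3 at depth 32
  ? 101.188.217.234  path d0:H2→d1:-→d2:-→d3:-→d4:-→d5:-→d6:-→d7:-→d8:-→d9:-→d10:-→d11:-→d12:-→d13:-→d14:-→d15:-→d16:-→d17:-→d18:-→d19:-→d20:-→d21:-→d22:-→d23:-→d24:-→d25:-→d26:-→d27:-→d28:H0→d29:-→d30:-→d31:-→d32:H3  best=H3
  add 109.160.103.0/24 -> H0 at depth 24
  ? 132.224.0.23  path d0:H2→d1:-→d2:-→d3:-→d4:-→d5:-→d6:-→d7:-→d8:-→d9:-→d10:-→d11:-→d12:H4→d13:-→d14:-  best=H4
  ? 109.160.103.3  path d0:H2→d1:-→d2:-→d3:-→d4:-→d5:-→d6:-→d7:-→d8:-→d9:-→d10:-→d11:-→d12:-→d13:-→d14:-→d15:-→d16:-→d17:-→d18:H2→d19:H6→d20:-→d21:-→d22:-→d23:-→d24:H0  best=H0
  add 172.160.0.0/12 -> H1 at depth 12
  add 172.128.0.0/9 -> H3 at depth 9
  ? 132.227.201.48  path d0:H2→d1:-→d2:-→d3:-→d4:-→d5:-→d6:-→d7:-→d8:-→d9:-→d10:-→d11:-→d12:H4→d13:-→d14:-→d15:-→d16:H4→d17:-→d18:-→d19:-→d20:-→d21:-→d22:-→d23:-→d24:-→d25:-→d26:-→d27:-→d28:H1  best=H1
  del 109.160.96.0/19 (clear depth 19)
  add 101.188.217.224/28 -> H5 at depth 28
  ? 172.130.201.21  path d0:H2→d1:-→d2:-→d3:-→d4:-→d5:-→d6:-→d7:-→d8:-→d9:H3→d10:-  best=H3
  ? 132.227.201.50  path d0:H2→d1:-→d2:-→d3:-→d4:-→d5:-→d6:-→d7:-→d8:-→d9:-→d10:-→d11:-→d12:H4→d13:-→d14:-→d15:-→d16:H4→d17:-→d18:-→d19:-→d20:-→d21:-→d22:-→d23:-→d24:-→d25:-→d26:-→d27:-→d28:H1  best=H1

== LOOKUPS ==
["H6","H1","H4","H4","H1","H7","H2","H2","H0","H3","H4","H0","H1","H3","H1"]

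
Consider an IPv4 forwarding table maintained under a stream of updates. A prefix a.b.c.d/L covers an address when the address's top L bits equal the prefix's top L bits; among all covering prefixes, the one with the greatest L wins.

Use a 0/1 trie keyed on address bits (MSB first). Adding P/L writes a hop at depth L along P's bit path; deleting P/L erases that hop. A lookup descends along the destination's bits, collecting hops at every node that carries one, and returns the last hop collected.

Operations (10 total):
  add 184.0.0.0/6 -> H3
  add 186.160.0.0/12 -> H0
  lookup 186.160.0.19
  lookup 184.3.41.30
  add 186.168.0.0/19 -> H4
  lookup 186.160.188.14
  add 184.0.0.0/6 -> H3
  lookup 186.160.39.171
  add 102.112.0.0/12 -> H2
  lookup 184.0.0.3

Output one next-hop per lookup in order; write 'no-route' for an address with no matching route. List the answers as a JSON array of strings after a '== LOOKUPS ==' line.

Process each operation:
  + 184.0.0.0/6 (H3) depth=6
  + 186.160.0.0/12 (H0) depth=12
  Q 186.160.0.19: descend 101110101010 ; hops seen [H3,H0] ; pick H0
  Q 184.3.41.30: descend 101110 ; hops seen [H3] ; pick H3
  + 186.168.0.0/19 (H4) depth=19
  Q 186.160.188.14: descend 101110101010 ; hops seen [H3,H0] ; pick H0
  + 184.0.0.0/6 (H3) depth=6
  Q 186.160.39.171: descend 101110101010 ; hops seen [H3,H0] ; pick H0
  + 102.112.0.0/12 (H2) depth=12
  Q 184.0.0.3: descend 101110 ; hops seen [H3] ; pick H3

== LOOKUPS ==
["H0","H3","H0","H0","H3"]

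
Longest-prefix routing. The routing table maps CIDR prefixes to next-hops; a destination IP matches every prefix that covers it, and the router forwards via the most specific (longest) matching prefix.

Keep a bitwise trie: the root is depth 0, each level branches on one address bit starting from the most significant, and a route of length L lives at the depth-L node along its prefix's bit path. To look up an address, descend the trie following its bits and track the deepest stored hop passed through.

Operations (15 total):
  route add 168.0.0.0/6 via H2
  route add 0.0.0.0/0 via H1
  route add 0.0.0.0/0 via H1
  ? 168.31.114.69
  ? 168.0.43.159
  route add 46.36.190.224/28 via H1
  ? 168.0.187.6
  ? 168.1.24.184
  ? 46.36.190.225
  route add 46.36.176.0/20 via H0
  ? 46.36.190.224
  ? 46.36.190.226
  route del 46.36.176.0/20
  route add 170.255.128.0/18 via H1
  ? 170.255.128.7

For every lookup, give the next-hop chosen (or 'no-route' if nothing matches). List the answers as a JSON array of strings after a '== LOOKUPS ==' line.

Apply in order:
  + 168.0.0.0/6 (H2) depth=6
  + 0.0.0.0/0 (H1) depth=0
  + 0.0.0.0/0 (H1) depth=0
  Q 168.31.114.69: descend 101010 ; hops seen [H1,H2] ; pick H2
  Q 168.0.43.159: descend 101010 ; hops seen [H1,H2] ; pick H2
  + 46.36.190.224/28 (H1) depth=28
  Q 168.0.187.6: descend 101010 ; hops seen [H1,H2] ; pick H2
  Q 168.1.24.184: descend 101010 ; hops seen [H1,H2] ; pick H2
  Q 46.36.190.225: descend 0010111000100100101111101110 ; hops seen [H1,H1] ; pick H1
  + 46.36.176.0/20 (H0) depth=20
  Q 46.36.190.224: descend 0010111000100100101111101110 ; hops seen [H1,H0,H1] ; pick H1
  Q 46.36.190.226: descend 0010111000100100101111101110 ; hops seen [H1,H0,H1] ; pick H1
  del 46.36.176.0/20 (clear depth 20)
  + 170.255.128.0/18 (H1) depth=18
  Q 170.255.128.7: descend 101010101111111110 ; hops seen [H1,H2,H1] ; pick H1

== LOOKUPS ==
["H2","H2","H2","H2","H1","H1","H1","H1"]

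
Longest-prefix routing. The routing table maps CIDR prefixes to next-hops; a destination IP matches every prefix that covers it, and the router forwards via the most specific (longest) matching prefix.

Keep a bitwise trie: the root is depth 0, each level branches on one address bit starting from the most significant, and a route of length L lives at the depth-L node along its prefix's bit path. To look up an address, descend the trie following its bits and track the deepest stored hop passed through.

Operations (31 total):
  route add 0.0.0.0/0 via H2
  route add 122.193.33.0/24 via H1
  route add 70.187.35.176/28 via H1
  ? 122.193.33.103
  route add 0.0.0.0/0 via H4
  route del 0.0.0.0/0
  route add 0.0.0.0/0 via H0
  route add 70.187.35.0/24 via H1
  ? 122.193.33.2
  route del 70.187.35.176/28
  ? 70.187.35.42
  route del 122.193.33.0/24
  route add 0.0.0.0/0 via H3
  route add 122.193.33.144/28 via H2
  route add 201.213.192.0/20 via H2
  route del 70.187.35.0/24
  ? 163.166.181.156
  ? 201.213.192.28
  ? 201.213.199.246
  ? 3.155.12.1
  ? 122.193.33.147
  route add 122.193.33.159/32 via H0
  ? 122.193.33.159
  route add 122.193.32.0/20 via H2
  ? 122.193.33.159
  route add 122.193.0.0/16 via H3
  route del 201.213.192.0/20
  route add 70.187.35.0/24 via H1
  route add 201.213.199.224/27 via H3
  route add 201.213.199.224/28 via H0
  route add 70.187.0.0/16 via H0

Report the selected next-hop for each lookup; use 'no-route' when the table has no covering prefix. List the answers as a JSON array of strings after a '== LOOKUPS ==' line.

Trace:
  + 0.0.0.0/0 (H2) depth=0
  + 122.193.33.0/24 (H1) depth=24
  + 70.187.35.176/28 (H1) depth=28
  ? 122.193.33.103  path d0:H2→d1:-→d2:-→d3:-→d4:-→d5:-→d6:-→d7:-→d8:-→d9:-→d10:-→d11:-→d12:-→d13:-→d14:-→d15:-→d16:-→d17:-→d18:-→d19:-→d20:-→d21:-→d22:-→d23:-→d24:H1  best=H1
  + 0.0.0.0/0 (H4) depth=0
  del 0.0.0.0/0 (clear depth 0)
  + 0.0.0.0/0 (H0) depth=0
  + 70.187.35.0/24 (H1) depth=24
  ? 122.193.33.2  path d0:H0→d1:-→d2:-→d3:-→d4:-→d5:-→d6:-→d7:-→d8:-→d9:-→d10:-→d11:-→d12:-→d13:-→d14:-→d15:-→d16:-→d17:-→d18:-→d19:-→d20:-→d21:-→d22:-→d23:-→d24:H1  best=H1
  del 70.187.35.176/28 (clear depth 28)
  ? 70.187.35.42  path d0:H0→d1:-→d2:-→d3:-→d4:-→d5:-→d6:-→d7:-→d8:-→d9:-→d10:-→d11:-→d12:-→d13:-→d14:-→d15:-→d16:-→d17:-→d18:-→d19:-→d20:-→d21:-→d22:-→d23:-→d24:H1  best=H1
  del 122.193.33.0/24 (clear depth 24)
  + 0.0.0.0/0 (H3) depth=0
  + 122.193.33.144/28 (H2) depth=28
  + 201.213.192.0/20 (H2) depth=20
  del 70.187.35.0/24 (clear depth 24)
  ? 163.166.181.156  path d0:H3→d1:-  best=H3
  ? 201.213.192.28  path d0:H3→d1:-→d2:-→d3:-→d4:-→d5:-→d6:-→d7:-→d8:-→d9:-→d10:-→d11:-→d12:-→d13:-→d14:-→d15:-→d16:-→d17:-→d18:-→d19:-→d20:H2  best=H2
  ? 201.213.199.246  path d0:H3→d1:-→d2:-→d3:-→d4:-→d5:-→d6:-→d7:-→d8:-→d9:-→d10:-→d11:-→d12:-→d13:-→d14:-→d15:-→d16:-→d17:-→d18:-→d19:-→d20:H2  best=H2
  ? 3.155.12.1  path d0:H3→d1:-  best=H3
  ? 122.193.33.147  path d0:H3→d1:-→d2:-→d3:-→d4:-→d5:-→d6:-→d7:-→d8:-→d9:-→d10:-→d11:-→d12:-→d13:-→d14:-→d15:-→d16:-→d17:-→d18:-→d19:-→d20:-→d21:-→d22:-→d23:-→d24:-→d25:-→d26:-→d27:-→d28:H2  best=H2
  + 122.193.33.159/32 (H0) depth=32
  ? 122.193.33.159  path d0:H3→d1:-→d2:-→d3:-→d4:-→d5:-→d6:-→d7:-→d8:-→d9:-→d10:-→d11:-→d12:-→d13:-→d14:-→d15:-→d16:-→d17:-→d18:-→d19:-→d20:-→d21:-→d22:-→d23:-→d24:-→d25:-→d26:-→d27:-→d28:H2→d29:-→d30:-→d31:-→d32:H0  best=H0
  + 122.193.32.0/20 (H2) depth=20
  ? 122.193.33.159  path d0:H3→d1:-→d2:-→d3:-→d4:-→d5:-→d6:-→d7:-→d8:-→d9:-→d10:-→d11:-→d12:-→d13:-→d14:-→d15:-→d16:-→d17:-→d18:-→d19:-→d20:H2→d21:-→d22:-→d23:-→d24:-→d25:-→d26:-→d27:-→d28:H2→d29:-→d30:-→d31:-→d32:H0  best=H0
  + 122.193.0.0/16 (H3) depth=16
  del 201.213.192.0/20 (clear depth 20)
  + 70.187.35.0/24 (H1) depth=24
  + 201.213.199.224/27 (H3) depth=27
  + 201.213.199.224/28 (H0) depth=28
  + 70.187.0.0/16 (H0) depth=16

== LOOKUPS ==
["H1","H1","H1","H3","H2","H2","H3","H2","H0","H0"]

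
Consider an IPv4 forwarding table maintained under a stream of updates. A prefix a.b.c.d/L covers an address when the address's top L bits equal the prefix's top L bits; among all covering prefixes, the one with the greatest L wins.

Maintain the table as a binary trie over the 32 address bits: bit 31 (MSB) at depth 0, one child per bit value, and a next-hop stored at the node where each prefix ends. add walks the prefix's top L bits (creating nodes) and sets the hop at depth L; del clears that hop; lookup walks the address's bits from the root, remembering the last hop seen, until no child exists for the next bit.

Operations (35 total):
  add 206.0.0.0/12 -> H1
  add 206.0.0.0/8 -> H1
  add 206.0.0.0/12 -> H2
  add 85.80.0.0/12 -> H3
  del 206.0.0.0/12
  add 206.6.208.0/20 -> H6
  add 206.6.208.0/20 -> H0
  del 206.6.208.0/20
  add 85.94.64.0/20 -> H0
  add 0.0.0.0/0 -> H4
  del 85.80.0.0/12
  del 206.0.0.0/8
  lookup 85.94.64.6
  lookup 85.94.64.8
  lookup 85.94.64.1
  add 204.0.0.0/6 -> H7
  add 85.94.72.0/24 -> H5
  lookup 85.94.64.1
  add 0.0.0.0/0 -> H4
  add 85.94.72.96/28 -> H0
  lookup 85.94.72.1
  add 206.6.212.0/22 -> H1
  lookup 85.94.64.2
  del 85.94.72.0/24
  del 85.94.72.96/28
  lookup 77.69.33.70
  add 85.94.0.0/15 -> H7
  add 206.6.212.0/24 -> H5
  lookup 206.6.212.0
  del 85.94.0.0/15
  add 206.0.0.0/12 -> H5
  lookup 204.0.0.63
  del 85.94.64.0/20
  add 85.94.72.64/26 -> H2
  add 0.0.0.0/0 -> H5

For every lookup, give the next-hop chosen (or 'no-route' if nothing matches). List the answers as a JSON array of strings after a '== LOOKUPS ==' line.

Apply in order:
  + 206.0.0.0/12 (H1) depth=12
  + 206.0.0.0/8 (H1) depth=8
  + 206.0.0.0/12 (H2) depth=12
  + 85.80.0.0/12 (H3) depth=12
  - 206.0.0.0/12 clear@12
  + 206.6.208.0/20 (H6) depth=20
  + 206.6.208.0/20 (H0) depth=20
  - 206.6.208.0/20 clear@20
  + 85.94.64.0/20 (H0) depth=20
  + 0.0.0.0/0 (H4) depth=0
  - 85.80.0.0/12 clear@12
  - 206.0.0.0/8 clear@8
  Q 85.94.64.6: descend 01010101010111100100 ; hops seen [H4,H0] ; pick H0
  Q 85.94.64.8: descend 01010101010111100100 ; hops seen [H4,H0] ; pick H0
  Q 85.94.64.1: descend 01010101010111100100 ; hops seen [H4,H0] ; pick H0
  + 204.0.0.0/6 (H7) depth=6
  + 85.94.72.0/24 (H5) depth=24
  Q 85.94.64.1: descend 01010101010111100100 ; hops seen [H4,H0] ; pick H0
  + 0.0.0.0/0 (H4) depth=0
  + 85.94.72.96/28 (H0) depth=28
  Q 85.94.72.1: descend 0101010101011110010010000 ; hops seen [H4,H0,H5] ; pick H5
  + 206.6.212.0/22 (H1) depth=22
  Q 85.94.64.2: descend 01010101010111100100 ; hops seen [H4,H0] ; pick H0
  - 85.94.72.0/24 clear@24
  - 85.94.72.96/28 clear@28
  Q 77.69.33.70: descend 010 ; hops seen [H4] ; pick H4
  + 85.94.0.0/15 (H7) depth=15
  + 206.6.212.0/24 (H5) depth=24
  Q 206.6.212.0: descend 110011100000011011010100 ; hops seen [H4,H7,H1,H5] ; pick H5
  - 85.94.0.0/15 clear@15
  + 206.0.0.0/12 (H5) depth=12
  Q 204.0.0.63: descend 110011 ; hops seen [H4,H7] ; pick H7
  - 85.94.64.0/20 clear@20
  + 85.94.72.64/26 (H2) depth=26
  + 0.0.0.0/0 (H5) depth=0

== LOOKUPS ==
["H0","H0","H0","H0","H5","H0","H4","H5","H7"]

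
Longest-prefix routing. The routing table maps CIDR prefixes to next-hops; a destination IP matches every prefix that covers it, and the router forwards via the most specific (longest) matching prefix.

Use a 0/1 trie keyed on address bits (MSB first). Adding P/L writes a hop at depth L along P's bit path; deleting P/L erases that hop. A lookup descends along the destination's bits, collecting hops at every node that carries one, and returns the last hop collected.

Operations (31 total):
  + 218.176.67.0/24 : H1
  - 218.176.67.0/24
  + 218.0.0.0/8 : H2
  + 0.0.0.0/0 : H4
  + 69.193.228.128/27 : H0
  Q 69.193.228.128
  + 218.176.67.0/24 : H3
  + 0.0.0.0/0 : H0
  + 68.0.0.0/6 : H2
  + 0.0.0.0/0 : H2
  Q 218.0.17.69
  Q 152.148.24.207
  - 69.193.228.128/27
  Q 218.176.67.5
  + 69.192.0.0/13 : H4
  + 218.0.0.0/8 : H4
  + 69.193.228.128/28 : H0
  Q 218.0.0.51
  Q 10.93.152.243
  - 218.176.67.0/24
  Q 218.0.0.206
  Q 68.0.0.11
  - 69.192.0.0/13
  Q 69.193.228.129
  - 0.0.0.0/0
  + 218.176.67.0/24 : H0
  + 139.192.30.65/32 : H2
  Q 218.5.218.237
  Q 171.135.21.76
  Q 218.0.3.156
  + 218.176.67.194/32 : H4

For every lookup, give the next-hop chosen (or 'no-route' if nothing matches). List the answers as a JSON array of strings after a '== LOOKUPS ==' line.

Trace:
  + 218.176.67.0/24 (H1) depth=24
  - 218.176.67.0/24 clear@24
  + 218.0.0.0/8 (H2) depth=8
  + 0.0.0.0/0 (H4) depth=0
  + 69.193.228.128/27 (H0) depth=27
  Q 69.193.228.128: descend 010001011100000111100100100 ; hops seen [H4,H0] ; pick H0
  + 218.176.67.0/24 (H3) depth=24
  + 0.0.0.0/0 (H0) depth=0
  + 68.0.0.0/6 (H2) depth=6
  + 0.0.0.0/0 (H2) depth=0
  Q 218.0.17.69: descend 11011010 ; hops seen [H2,H2] ; pick H2
  Q 152.148.24.207: descend 1 ; hops seen [H2] ; pick H2
  - 69.193.228.128/27 clear@27
  Q 218.176.67.5: descend 110110101011000001000011 ; hops seen [H2,H2,H3] ; pick H3
  + 69.192.0.0/13 (H4) depth=13
  + 218.0.0.0/8 (H4) depth=8
  + 69.193.228.128/28 (H0) depth=28
  Q 218.0.0.51: descend 11011010 ; hops seen [H2,H4] ; pick H4
  Q 10.93.152.243: descend 0 ; hops seen [H2] ; pick H2
  - 218.176.67.0/24 clear@24
  Q 218.0.0.206: descend 11011010 ; hops seen [H2,H4] ; pick H4
  Q 68.0.0.11: descend 0100010 ; hops seen [H2,H2] ; pick H2
  - 69.192.0.0/13 clear@13
  Q 69.193.228.129: descend 0100010111000001111001001000 ; hops seen [H2,H2,H0] ; pick H0
  - 0.0.0.0/0 clear@0
  + 218.176.67.0/24 (H0) depth=24
  + 139.192.30.65/32 (H2) depth=32
  Q 218.5.218.237: descend 11011010 ; hops seen [H4] ; pick H4
  Q 171.135.21.76: descend 10 ; hops seen [∅] ; pick no-route
  Q 218.0.3.156: descend 11011010 ; hops seen [H4] ; pick H4
  + 218.176.67.194/32 (H4) depth=32

== LOOKUPS ==
["H0","H2","H2","H3","H4","H2","H4","H2","H0","H4","no-route","H4"]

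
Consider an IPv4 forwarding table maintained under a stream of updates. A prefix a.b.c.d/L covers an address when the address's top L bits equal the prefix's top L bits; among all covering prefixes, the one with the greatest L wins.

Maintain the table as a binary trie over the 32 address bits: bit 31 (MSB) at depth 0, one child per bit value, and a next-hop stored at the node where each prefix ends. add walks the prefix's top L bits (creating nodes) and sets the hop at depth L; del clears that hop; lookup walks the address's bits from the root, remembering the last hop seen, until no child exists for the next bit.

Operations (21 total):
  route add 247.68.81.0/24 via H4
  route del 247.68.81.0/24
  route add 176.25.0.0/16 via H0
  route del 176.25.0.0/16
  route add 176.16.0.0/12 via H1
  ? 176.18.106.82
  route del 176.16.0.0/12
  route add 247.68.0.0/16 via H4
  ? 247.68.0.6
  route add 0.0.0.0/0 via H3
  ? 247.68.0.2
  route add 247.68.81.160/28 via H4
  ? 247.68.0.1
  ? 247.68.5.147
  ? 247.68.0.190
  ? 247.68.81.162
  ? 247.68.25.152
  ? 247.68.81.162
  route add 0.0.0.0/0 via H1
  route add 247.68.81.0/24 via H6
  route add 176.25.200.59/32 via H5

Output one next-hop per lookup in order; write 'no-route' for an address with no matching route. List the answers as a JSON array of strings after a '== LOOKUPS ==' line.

Trace:
  + 247.68.81.0/24 (H4) depth=24
  del 247.68.81.0/24 (clear depth 24)
  + 176.25.0.0/16 (H0) depth=16
  del 176.25.0.0/16 (clear depth 16)
  + 176.16.0.0/12 (H1) depth=12
  Q 176.18.106.82: descend 101100000001 ; hops seen [H1] ; pick H1
  del 176.16.0.0/12 (clear depth 12)
  + 247.68.0.0/16 (H4) depth=16
  Q 247.68.0.6: descend 11110111010001000 ; hops seen [H4] ; pick H4
  + 0.0.0.0/0 (H3) depth=0
  Q 247.68.0.2: descend 11110111010001000 ; hops seen [H3,H4] ; pick H4
  + 247.68.81.160/28 (H4) depth=28
  Q 247.68.0.1: descend 11110111010001000 ; hops seen [H3,H4] ; pick H4
  Q 247.68.5.147: descend 11110111010001000 ; hops seen [H3,H4] ; pick H4
  Q 247.68.0.190: descend 11110111010001000 ; hops seen [H3,H4] ; pick H4
  Q 247.68.81.162: descend 1111011101000100010100011010 ; hops seen [H3,H4,H4] ; pick H4
  Q 247.68.25.152: descend 11110111010001000 ; hops seen [H3,H4] ; pick H4
  Q 247.68.81.162: descend 1111011101000100010100011010 ; hops seen [H3,H4,H4] ; pick H4
  + 0.0.0.0/0 (H1) depth=0
  + 247.68.81.0/24 (H6) depth=24
  + 176.25.200.59/32 (H5) depth=32

== LOOKUPS ==
["H1","H4","H4","H4","H4","H4","H4","H4","H4"]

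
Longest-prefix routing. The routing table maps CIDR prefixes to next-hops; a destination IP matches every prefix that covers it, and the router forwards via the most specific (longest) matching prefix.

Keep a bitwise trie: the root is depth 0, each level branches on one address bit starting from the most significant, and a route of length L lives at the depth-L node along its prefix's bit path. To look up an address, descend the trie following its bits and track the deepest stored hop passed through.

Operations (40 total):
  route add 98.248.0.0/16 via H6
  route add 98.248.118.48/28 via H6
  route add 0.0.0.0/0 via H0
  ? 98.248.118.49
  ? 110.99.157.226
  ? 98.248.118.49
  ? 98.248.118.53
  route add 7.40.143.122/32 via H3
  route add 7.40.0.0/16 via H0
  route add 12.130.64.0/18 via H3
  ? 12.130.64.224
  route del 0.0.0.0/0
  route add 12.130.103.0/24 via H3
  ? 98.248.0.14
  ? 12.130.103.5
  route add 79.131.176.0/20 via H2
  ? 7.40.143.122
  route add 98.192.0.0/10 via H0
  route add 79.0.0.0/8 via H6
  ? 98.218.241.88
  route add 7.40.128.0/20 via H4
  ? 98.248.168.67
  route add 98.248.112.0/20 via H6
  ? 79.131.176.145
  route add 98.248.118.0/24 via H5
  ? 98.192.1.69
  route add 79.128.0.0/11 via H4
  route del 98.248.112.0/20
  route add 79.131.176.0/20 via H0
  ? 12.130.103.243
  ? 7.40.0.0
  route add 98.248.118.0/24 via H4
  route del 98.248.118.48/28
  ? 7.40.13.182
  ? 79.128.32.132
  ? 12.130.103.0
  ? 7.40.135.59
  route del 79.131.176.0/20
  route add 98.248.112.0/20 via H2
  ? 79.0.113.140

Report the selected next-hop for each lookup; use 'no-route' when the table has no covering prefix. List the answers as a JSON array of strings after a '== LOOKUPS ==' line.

Trace:
  + 98.248.0.0/16 (H6) depth=16
  + 98.248.118.48/28 (H6) depth=28
  + 0.0.0.0/0 (H0) depth=0
  ? 98.248.118.49  path d0:H0→d1:-→d2:-→d3:-→d4:-→d5:-→d6:-→d7:-→d8:-→d9:-→d10:-→d11:-→d12:-→d13:-→d14:-→d15:-→d16:H6→d17:-→d18:-→d19:-→d20:-→d21:-→d22:-→d23:-→d24:-→d25:-→d26:-→d27:-→d28:H6  best=H6
  ? 110.99.157.226  path d0:H0→d1:-→d2:-→d3:-→d4:-  best=H0
  ? 98.248.118.49  path d0:H0→d1:-→d2:-→d3:-→d4:-→d5:-→d6:-→d7:-→d8:-→d9:-→d10:-→d11:-→d12:-→d13:-→d14:-→d15:-→d16:H6→d17:-→d18:-→d19:-→d20:-→d21:-→d22:-→d23:-→d24:-→d25:-→d26:-→d27:-→d28:H6  best=H6
  ? 98.248.118.53  path d0:H0→d1:-→d2:-→d3:-→d4:-→d5:-→d6:-→d7:-→d8:-→d9:-→d10:-→d11:-→d12:-→d13:-→d14:-→d15:-→d16:H6→d17:-→d18:-→d19:-→d20:-→d21:-→d22:-→d23:-→d24:-→d25:-→d26:-→d27:-→d28:H6  best=H6
  + 7.40.143.122/32 (H3) depth=32
  + 7.40.0.0/16 (H0) depth=16
  + 12.130.64.0/18 (H3) depth=18
  ? 12.130.64.224  path d0:H0→d1:-→d2:-→d3:-→d4:-→d5:-→d6:-→d7:-→d8:-→d9:-→d10:-→d11:-→d12:-→d13:-→d14:-→d15:-→d16:-→d17:-→d18:H3  best=H3
  del 0.0.0.0/0 (clear depth 0)
  + 12.130.103.0/24 (H3) depth=24
  ? 98.248.0.14  path d0:-→d1:-→d2:-→d3:-→d4:-→d5:-→d6:-→d7:-→d8:-→d9:-→d10:-→d11:-→d12:-→d13:-→d14:-→d15:-→d16:H6→d17:-  best=H6
  ? 12.130.103.5  path d0:-→d1:-→d2:-→d3:-→d4:-→d5:-→d6:-→d7:-→d8:-→d9:-→d10:-→d11:-→d12:-→d13:-→d14:-→d15:-→d16:-→d17:-→d18:H3→d19:-→d20:-→d21:-→d22:-→d23:-→d24:H3  best=H3
  + 79.131.176.0/20 (H2) depth=20
  ? 7.40.143.122  path d0:-→d1:-→d2:-→d3:-→d4:-→d5:-→d6:-→d7:-→d8:-→d9:-→d10:-→d11:-→d12:-→d13:-→d14:-→d15:-→d16:H0→d17:-→d18:-→d19:-→d20:-→d21:-→d22:-→d23:-→d24:-→d25:-→d26:-→d27:-→d28:-→d29:-→d30:-→d31:-→d32:H3  best=H3
  + 98.192.0.0/10 (H0) depth=10
  + 79.0.0.0/8 (H6) depth=8
  ? 98.218.241.88  path d0:-→d1:-→d2:-→d3:-→d4:-→d5:-→d6:-→d7:-→d8:-→d9:-→d10:H0  best=H0
  + 7.40.128.0/20 (H4) depth=20
  ? 98.248.168.67  path d0:-→d1:-→d2:-→d3:-→d4:-→d5:-→d6:-→d7:-→d8:-→d9:-→d10:H0→d11:-→d12:-→d13:-→d14:-→d15:-→d16:H6  best=H6
  + 98.248.112.0/20 (H6) depth=20
  ? 79.131.176.145  path d0:-→d1:-→d2:-→d3:-→d4:-→d5:-→d6:-→d7:-→d8:H6→d9:-→d10:-→d11:-→d12:-→d13:-→d14:-→d15:-→d16:-→d17:-→d18:-→d19:-→d20:H2  best=H2
  + 98.248.118.0/24 (H5) depth=24
  ? 98.192.1.69  path d0:-→d1:-→d2:-→d3:-→d4:-→d5:-→d6:-→d7:-→d8:-→d9:-→d10:H0  best=H0
  + 79.128.0.0/11 (H4) depth=11
  del 98.248.112.0/20 (clear depth 20)
  + 79.131.176.0/20 (H0) depth=20
  ? 12.130.103.243  path d0:-→d1:-→d2:-→d3:-→d4:-→d5:-→d6:-→d7:-→d8:-→d9:-→d10:-→d11:-→d12:-→d13:-→d14:-→d15:-→d16:-→d17:-→d18:H3→d19:-→d20:-→d21:-→d22:-→d23:-→d24:H3  best=H3
  ? 7.40.0.0  path d0:-→d1:-→d2:-→d3:-→d4:-→d5:-→d6:-→d7:-→d8:-→d9:-→d10:-→d11:-→d12:-→d13:-→d14:-→d15:-→d16:H0  best=H0
  + 98.248.118.0/24 (H4) depth=24
  del 98.248.118.48/28 (clear depth 28)
  ? 7.40.13.182  path d0:-→d1:-→d2:-→d3:-→d4:-→d5:-→d6:-→d7:-→d8:-→d9:-→d10:-→d11:-→d12:-→d13:-→d14:-→d15:-→d16:H0  best=H0
  ? 79.128.32.132  path d0:-→d1:-→d2:-→d3:-→d4:-→d5:-→d6:-→d7:-→d8:H6→d9:-→d10:-→d11:H4→d12:-→d13:-→d14:-  best=H4
  ? 12.130.103.0  path d0:-→d1:-→d2:-→d3:-→d4:-→d5:-→d6:-→d7:-→d8:-→d9:-→d10:-→d11:-→d12:-→d13:-→d14:-→d15:-→d16:-→d17:-→d18:H3→d19:-→d20:-→d21:-→d22:-→d23:-→d24:H3  best=H3
  ? 7.40.135.59  path d0:-→d1:-→d2:-→d3:-→d4:-→d5:-→d6:-→d7:-→d8:-→d9:-→d10:-→d11:-→d12:-→d13:-→d14:-→d15:-→d16:H0→d17:-→d18:-→d19:-→d20:H4  best=H4
  del 79.131.176.0/20 (clear depth 20)
  + 98.248.112.0/20 (H2) depth=20
  ? 79.0.113.140  path d0:-→d1:-→d2:-→d3:-→d4:-→d5:-→d6:-→d7:-→d8:H6  best=H6

== LOOKUPS ==
["H6","H0","H6","H6","H3","H6","H3","H3","H0","H6","H2","H0","H3","H0","H0","H4","H3","H4","H6"]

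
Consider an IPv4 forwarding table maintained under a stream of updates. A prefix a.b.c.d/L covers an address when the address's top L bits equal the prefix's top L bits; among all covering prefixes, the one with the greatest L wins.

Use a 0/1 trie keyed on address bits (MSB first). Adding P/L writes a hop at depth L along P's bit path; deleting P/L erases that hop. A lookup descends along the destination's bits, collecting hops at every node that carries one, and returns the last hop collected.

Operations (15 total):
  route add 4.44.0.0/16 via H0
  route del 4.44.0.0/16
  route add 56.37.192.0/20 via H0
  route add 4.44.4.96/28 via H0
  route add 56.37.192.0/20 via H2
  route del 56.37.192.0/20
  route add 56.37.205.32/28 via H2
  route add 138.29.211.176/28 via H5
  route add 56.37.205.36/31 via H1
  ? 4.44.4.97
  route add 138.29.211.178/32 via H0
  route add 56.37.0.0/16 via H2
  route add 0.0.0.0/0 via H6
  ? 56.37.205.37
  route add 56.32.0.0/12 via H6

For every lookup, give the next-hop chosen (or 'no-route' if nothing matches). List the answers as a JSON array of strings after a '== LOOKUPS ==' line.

Process each operation:
  + 4.44.0.0/16 (H0) depth=16
  - 4.44.0.0/16 clear@16
  + 56.37.192.0/20 (H0) depth=20
  + 4.44.4.96/28 (H0) depth=28
  + 56.37.192.0/20 (H2) depth=20
  - 56.37.192.0/20 clear@20
  + 56.37.205.32/28 (H2) depth=28
  + 138.29.211.176/28 (H5) depth=28
  + 56.37.205.36/31 (H1) depth=31
  lookup 4.44.4.97: bits 0000010000101100000001000110 walk d0:-→d1:-→d2:-→d3:-→d4:-→d5:-→d6:-→d7:-→d8:-→d9:-→d10:-→d11:-→d12:-→d13:-→d14:-→d15:-→d16:-→d17:-→d18:-→d19:-→d20:-→d21:-→d22:-→d23:-→d24:-→d25:-→d26:-→d27:-→d28:H0 -> H0
  + 138.29.211.178/32 (H0) depth=32
  + 56.37.0.0/16 (H2) depth=16
  + 0.0.0.0/0 (H6) depth=0
  lookup 56.37.205.37: bits 0011100000100101110011010010010 walk d0:H6→d1:-→d2:-→d3:-→d4:-→d5:-→d6:-→d7:-→d8:-→d9:-→d10:-→d11:-→d12:-→d13:-→d14:-→d15:-→d16:H2→d17:-→d18:-→d19:-→d20:-→d21:-→d22:-→d23:-→d24:-→d25:-→d26:-→d27:-→d28:H2→d29:-→d30:-→d31:H1 -> H1
  + 56.32.0.0/12 (H6) depth=12

== LOOKUPS ==
["H0","H1"]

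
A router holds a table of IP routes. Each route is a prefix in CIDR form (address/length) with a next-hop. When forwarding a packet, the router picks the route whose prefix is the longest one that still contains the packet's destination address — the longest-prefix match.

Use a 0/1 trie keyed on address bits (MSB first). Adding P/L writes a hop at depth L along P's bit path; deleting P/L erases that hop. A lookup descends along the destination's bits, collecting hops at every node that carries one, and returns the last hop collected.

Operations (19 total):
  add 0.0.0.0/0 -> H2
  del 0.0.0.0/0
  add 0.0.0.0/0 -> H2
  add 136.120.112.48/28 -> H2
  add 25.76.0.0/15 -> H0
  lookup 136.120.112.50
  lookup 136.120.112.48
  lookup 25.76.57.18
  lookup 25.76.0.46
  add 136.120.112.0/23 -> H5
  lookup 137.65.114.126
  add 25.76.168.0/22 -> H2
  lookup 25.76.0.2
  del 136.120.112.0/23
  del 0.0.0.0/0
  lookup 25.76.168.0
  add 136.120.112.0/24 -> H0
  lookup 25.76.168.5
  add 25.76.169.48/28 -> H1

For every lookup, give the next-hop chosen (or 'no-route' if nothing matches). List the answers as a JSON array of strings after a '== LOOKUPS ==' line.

Trace:
  add 0.0.0.0/0 -> H2 at depth 0
  del 0.0.0.0/0 (clear depth 0)
  add 0.0.0.0/0 -> H2 at depth 0
  add 136.120.112.48/28 -> H2 at depth 28
  add 25.76.0.0/15 -> H0 at depth 15
  Q 136.120.112.50: descend 1000100001111000011100000011 ; hops seen [H2,H2] ; pick H2
  Q 136.120.112.48: descend 1000100001111000011100000011 ; hops seen [H2,H2] ; pick H2
  Q 25.76.57.18: descend 000110010100110 ; hops seen [H2,H0] ; pick H0
  Q 25.76.0.46: descend 000110010100110 ; hops seen [H2,H0] ; pick H0
  add 136.120.112.0/23 -> H5 at depth 23
  Q 137.65.114.126: descend 1000100 ; hops seen [H2] ; pick H2
  add 25.76.168.0/22 -> H2 at depth 22
  Q 25.76.0.2: descend 0001100101001100 ; hops seen [H2,H0] ; pick H0
  del 136.120.112.0/23 (clear depth 23)
  del 0.0.0.0/0 (clear depth 0)
  Q 25.76.168.0: descend 0001100101001100101010 ; hops seen [H0,H2] ; pick H2
  add 136.120.112.0/24 -> H0 at depth 24
  Q 25.76.168.5: descend 0001100101001100101010 ; hops seen [H0,H2] ; pick H2
  add 25.76.169.48/28 -> H1 at depth 28

== LOOKUPS ==
["H2","H2","H0","H0","H2","H0","H2","H2"]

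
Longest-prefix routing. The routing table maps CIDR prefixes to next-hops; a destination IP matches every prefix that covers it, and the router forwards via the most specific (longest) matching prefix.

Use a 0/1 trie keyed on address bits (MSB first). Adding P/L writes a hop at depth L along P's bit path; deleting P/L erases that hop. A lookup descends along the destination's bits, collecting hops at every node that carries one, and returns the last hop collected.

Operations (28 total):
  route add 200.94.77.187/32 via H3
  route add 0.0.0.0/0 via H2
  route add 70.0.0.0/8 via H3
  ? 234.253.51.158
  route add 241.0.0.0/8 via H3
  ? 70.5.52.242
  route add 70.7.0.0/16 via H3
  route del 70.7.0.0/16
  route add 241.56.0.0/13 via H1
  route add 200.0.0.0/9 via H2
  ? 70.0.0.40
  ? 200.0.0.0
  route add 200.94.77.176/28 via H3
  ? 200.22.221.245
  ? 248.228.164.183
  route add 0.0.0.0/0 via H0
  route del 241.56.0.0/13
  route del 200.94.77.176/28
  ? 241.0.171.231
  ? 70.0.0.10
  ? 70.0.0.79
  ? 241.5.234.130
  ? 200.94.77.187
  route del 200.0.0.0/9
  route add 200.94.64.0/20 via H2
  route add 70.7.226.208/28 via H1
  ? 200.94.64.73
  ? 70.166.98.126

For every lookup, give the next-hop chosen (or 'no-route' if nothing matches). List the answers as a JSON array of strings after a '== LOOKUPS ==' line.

Trace:
  + 200.94.77.187/32 (H3) depth=32
  + 0.0.0.0/0 (H2) depth=0
  + 70.0.0.0/8 (H3) depth=8
  lookup 234.253.51.158: bits 11 walk d0:H2→d1:-→d2:- -> H2
  + 241.0.0.0/8 (H3) depth=8
  lookup 70.5.52.242: bits 01000110 walk d0:H2→d1:-→d2:-→d3:-→d4:-→d5:-→d6:-→d7:-→d8:H3 -> H3
  + 70.7.0.0/16 (H3) depth=16
  del 70.7.0.0/16 (clear depth 16)
  + 241.56.0.0/13 (H1) depth=13
  + 200.0.0.0/9 (H2) depth=9
  lookup 70.0.0.40: bits 0100011000000 walk d0:H2→d1:-→d2:-→d3:-→d4:-→d5:-→d6:-→d7:-→d8:H3→d9:-→d10:-→d11:-→d12:-→d13:- -> H3
  lookup 200.0.0.0: bits 110010000 walk d0:H2→d1:-→d2:-→d3:-→d4:-→d5:-→d6:-→d7:-→d8:-→d9:H2 -> H2
  + 200.94.77.176/28 (H3) depth=28
  lookup 200.22.221.245: bits 110010000 walk d0:H2→d1:-→d2:-→d3:-→d4:-→d5:-→d6:-→d7:-→d8:-→d9:H2 -> H2
  lookup 248.228.164.183: bits 1111 walk d0:H2→d1:-→d2:-→d3:-→d4:- -> H2
  + 0.0.0.0/0 (H0) depth=0
  del 241.56.0.0/13 (clear depth 13)
  del 200.94.77.176/28 (clear depth 28)
  lookup 241.0.171.231: bits 1111000100 walk d0:H0→d1:-→d2:-→d3:-→d4:-→d5:-→d6:-→d7:-→d8:H3→d9:-→d10:- -> H3
  lookup 70.0.0.10: bits 0100011000000 walk d0:H0→d1:-→d2:-→d3:-→d4:-→d5:-→d6:-→d7:-→d8:H3→d9:-→d10:-→d11:-→d12:-→d13:- -> H3
  lookup 70.0.0.79: bits 0100011000000 walk d0:H0→d1:-→d2:-→d3:-→d4:-→d5:-→d6:-→d7:-→d8:H3→d9:-→d10:-→d11:-→d12:-→d13:- -> H3
  lookup 241.5.234.130: bits 1111000100 walk d0:H0→d1:-→d2:-→d3:-→d4:-→d5:-→d6:-→d7:-→d8:H3→d9:-→d10:- -> H3
  lookup 200.94.77.187: bits 11001000010111100100110110111011 walk d0:H0→d1:-→d2:-→d3:-→d4:-→d5:-→d6:-→d7:-→d8:-→d9:H2→d10:-→d11:-→d12:-→d13:-→d14:-→d15:-→d16:-→d17:-→d18:-→d19:-→d20:-→d21:-→d22:-→d23:-→d24:-→d25:-→d26:-→d27:-→d28:-→d29:-→d30:-→d31:-→d32:H3 -> H3
  del 200.0.0.0/9 (clear depth 9)
  + 200.94.64.0/20 (H2) depth=20
  + 70.7.226.208/28 (H1) depth=28
  lookup 200.94.64.73: bits 11001000010111100100 walk d0:H0→d1:-→d2:-→d3:-→d4:-→d5:-→d6:-→d7:-→d8:-→d9:-→d10:-→d11:-→d12:-→d13:-→d14:-→d15:-→d16:-→d17:-→d18:-→d19:-→d20:H2 -> H2
  lookup 70.166.98.126: bits 01000110 walk d0:H0→d1:-→d2:-→d3:-→d4:-→d5:-→d6:-→d7:-→d8:H3 -> H3

== LOOKUPS ==
["H2","H3","H3","H2","H2","H2","H3","H3","H3","H3","H3","H2","H3"]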